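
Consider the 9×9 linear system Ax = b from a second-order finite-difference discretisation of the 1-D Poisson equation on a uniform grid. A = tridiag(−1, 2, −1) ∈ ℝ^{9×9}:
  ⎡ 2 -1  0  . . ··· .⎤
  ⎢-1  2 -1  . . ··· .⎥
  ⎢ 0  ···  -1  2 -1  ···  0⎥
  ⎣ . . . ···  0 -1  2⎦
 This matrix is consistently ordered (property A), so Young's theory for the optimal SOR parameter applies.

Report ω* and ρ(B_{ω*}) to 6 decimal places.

ω* = 1.527864, ρ_SOR = 0.527864

ρ_J = max_k |cos(kπ/10)| = cos(π/10) = 0.951057
√(1−ρ_J²) simplifies to sin(π/10) = 0.3090170.
ω* = 2/(1+0.3090170) = 1.527864
Hence ρ(B_{ω*}) = 1.527864 − 1 = 0.527864.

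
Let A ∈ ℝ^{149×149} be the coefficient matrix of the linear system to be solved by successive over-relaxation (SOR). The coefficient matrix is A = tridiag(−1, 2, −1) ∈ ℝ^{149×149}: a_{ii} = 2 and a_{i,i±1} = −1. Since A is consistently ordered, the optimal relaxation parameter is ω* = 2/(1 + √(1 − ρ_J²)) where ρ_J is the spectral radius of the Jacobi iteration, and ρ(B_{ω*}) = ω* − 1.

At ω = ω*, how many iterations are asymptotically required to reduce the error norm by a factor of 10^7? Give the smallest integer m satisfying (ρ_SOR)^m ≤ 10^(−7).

m = 385

spectrum of D⁻¹(L+U) = {cos(kπ/150) : 1≤k≤149}; ρ_J = cos(π/150) = 0.9997807.
root = sin(π/150) = 0.0209424  (since 1−cos² = sin²).
Then 2/(1+√(1−ρ_J²)) = 2/(1+0.0209424); ω* = 2/1.0209424 = 1.9589744.
ρ_SOR = ω* − 1 ≈ 0.9589744.
m ≥ 7·ln10 / (−ln 0.9589744) = 384.764; smallest integer m = 385.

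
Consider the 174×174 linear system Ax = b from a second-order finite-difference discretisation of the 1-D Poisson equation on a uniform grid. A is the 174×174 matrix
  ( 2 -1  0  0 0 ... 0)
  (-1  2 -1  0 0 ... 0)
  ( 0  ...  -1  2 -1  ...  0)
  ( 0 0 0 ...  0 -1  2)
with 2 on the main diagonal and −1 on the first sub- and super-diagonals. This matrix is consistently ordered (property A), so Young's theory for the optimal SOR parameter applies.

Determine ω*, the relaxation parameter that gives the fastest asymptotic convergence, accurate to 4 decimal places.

With n=174, ρ(Jacobi) = cos(π/175) = 0.9998.
1 − cos²(π/175) = sin²(π/175) ⇒ √(1−ρ_J²) = sin(π/175) = 0.01795.
ω* = 2 / (1 + 0.01795) = 2 / 1.01795 ≈ 1.9647.
and ρ(B_{ω*}) = 1.9647 − 1 = 0.9647.

ω* = 1.9647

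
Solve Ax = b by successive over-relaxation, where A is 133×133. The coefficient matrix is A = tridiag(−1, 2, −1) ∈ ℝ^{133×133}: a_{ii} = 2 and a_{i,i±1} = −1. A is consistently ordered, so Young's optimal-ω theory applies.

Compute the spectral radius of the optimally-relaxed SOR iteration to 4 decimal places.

½·tridiag(1,0,1) at n=133: λ_k = cos(kπ/134); max |λ| at k=1 ⇒ ρ_J = cos(π/134) ≈ 0.9997.
root = sin(π/134) = 0.02344  (since 1−cos² = sin²).
[ω*] 2 ÷ (1 + 0.02344) = 2 ÷ 1.02344 = 1.9542.
ρ(B_{ω*}) = ω*−1 = 0.9542

ρ_SOR = 0.9542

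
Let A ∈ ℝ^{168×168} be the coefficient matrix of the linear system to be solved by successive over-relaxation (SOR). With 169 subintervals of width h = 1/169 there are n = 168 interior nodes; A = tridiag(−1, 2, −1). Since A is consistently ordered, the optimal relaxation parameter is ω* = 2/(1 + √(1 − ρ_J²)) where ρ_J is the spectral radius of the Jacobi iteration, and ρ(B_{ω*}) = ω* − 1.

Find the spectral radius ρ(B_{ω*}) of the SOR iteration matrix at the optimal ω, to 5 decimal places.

n=168: λ(B_J) = 1 − λ(A)/2 = cos(kπ/169); k=1 gives ρ_J = 0.99983.
root = sin(π/169) = 0.018588  (since 1−cos² = sin²).
ω* = 2 / (1 + 0.018588) = 2 / 1.018588 ≈ 1.96350.
ρ(B_{ω*}) = ω*−1 = 0.96350

ρ_SOR = 0.96350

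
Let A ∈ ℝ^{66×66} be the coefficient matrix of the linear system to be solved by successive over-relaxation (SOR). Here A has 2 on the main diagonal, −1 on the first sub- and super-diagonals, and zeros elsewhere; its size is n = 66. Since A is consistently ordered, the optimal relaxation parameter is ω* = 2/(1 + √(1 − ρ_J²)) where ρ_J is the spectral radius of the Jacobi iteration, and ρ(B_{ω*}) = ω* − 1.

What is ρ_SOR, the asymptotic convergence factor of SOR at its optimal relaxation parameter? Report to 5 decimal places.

spectrum of D⁻¹(L+U) = {cos(kπ/67) : 1≤k≤66}; ρ_J = cos(π/67) = 0.99890.
1 − cos²(π/67) = sin²(π/67) ⇒ √(1−ρ_J²) = sin(π/67) = 0.046872.
Then 2/(1+√(1−ρ_J²)) = 2/(1+0.046872); ω* = 2/1.046872 = 1.91045.
and ρ(B_{ω*}) = 1.91045 − 1 = 0.91045.

ρ_SOR = 0.91045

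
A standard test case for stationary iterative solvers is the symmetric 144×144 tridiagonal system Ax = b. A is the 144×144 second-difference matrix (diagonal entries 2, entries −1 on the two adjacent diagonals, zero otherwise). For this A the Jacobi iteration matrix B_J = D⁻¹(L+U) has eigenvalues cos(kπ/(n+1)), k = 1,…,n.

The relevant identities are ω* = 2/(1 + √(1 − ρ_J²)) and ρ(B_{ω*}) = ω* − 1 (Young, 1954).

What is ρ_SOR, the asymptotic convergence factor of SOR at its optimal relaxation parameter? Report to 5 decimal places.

With n=144, ρ(Jacobi) = cos(π/145) = 0.99977.
root = sin(π/145) = 0.021664  (since 1−cos² = sin²).
[ω*] 2 ÷ (1 + 0.021664) = 2 ÷ 1.021664 = 1.95759.
ρ_SOR = ω* − 1 = 1.95759 − 1 = 0.95759.

ρ_SOR = 0.95759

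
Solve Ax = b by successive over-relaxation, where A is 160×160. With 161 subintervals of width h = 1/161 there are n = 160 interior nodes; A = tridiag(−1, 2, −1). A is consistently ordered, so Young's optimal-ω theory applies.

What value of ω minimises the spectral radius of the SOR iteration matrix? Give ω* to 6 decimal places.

B_J for the 160×160 system has eigenvalues cos(kπ/161); ρ_J = cos(π/161) = 0.999810.
1 − cos²(π/161) = sin²(π/161) ⇒ √(1−ρ_J²) = sin(π/161) = 0.0195118.
Then 2/(1+√(1−ρ_J²)) = 2/(1+0.0195118); ω* = 2/1.0195118 = 1.961723.
Hence ρ(B_{ω*}) = 1.961723 − 1 = 0.961723.

ω* = 1.961723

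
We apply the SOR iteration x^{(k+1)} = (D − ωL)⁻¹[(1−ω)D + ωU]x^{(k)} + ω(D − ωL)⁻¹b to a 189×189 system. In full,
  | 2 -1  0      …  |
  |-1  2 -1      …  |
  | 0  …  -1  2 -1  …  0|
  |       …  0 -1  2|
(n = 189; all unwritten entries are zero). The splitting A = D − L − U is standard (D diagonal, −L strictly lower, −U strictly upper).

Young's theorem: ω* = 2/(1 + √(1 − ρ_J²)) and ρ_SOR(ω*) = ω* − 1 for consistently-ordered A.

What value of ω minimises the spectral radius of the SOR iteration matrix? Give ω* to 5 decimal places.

ρ_J = max_k |cos(kπ/190)| = cos(π/190) = 0.99986
√(1−ρ_J²) = |sin(π/190)| = 0.016534
ω* = 2/(1 + 0.016534) = 2/1.016534 = 1.96747.
ρ_SOR = ω* − 1 = 1.96747 − 1 = 0.96747.

ω* = 1.96747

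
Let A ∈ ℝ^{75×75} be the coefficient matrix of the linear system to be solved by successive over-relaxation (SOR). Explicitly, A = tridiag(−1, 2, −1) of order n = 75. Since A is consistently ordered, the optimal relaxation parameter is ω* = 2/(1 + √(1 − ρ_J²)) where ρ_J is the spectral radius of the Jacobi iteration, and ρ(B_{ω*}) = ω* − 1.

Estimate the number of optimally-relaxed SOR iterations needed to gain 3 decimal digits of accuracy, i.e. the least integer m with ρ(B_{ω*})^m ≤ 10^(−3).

n=75: λ(B_J) = 1 − λ(A)/2 = cos(kπ/76); k=1 gives ρ_J = 0.9991458.
√(1−ρ_J²) = |sin(π/76)| = 0.0413250
[ω*] 2 ÷ (1 + 0.0413250) = 2 ÷ 1.0413250 = 1.9206300.
ρ_SOR = ω* − 1 ≈ 0.9206300.
(0.9206300)^m ≤ 10^{−3}  ⇒  m·ln(0.9206300) ≤ −3·ln10  ⇒  m ≥ 83.531  ⇒  m = 84

m = 84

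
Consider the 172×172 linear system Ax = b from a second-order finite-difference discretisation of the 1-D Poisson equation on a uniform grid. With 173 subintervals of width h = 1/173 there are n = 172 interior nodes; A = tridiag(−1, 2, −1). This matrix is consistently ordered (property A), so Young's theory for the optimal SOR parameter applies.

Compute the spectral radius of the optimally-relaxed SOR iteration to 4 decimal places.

ρ_SOR = 0.9643

[ρ_J] n=172: ρ(B_J) = cos(π/(n+1)) = cos(π/173) = 0.9998.
√(1 − cos²(π/173)) = sin(π/173) ≈ 0.01816.
Then 2/(1+√(1−ρ_J²)) = 2/(1+0.01816); ω* = 2/1.01816 = 1.9643.
At ω = 1.9643 every |λ(B_ω)| = ω−1, so ρ_SOR = 0.9643.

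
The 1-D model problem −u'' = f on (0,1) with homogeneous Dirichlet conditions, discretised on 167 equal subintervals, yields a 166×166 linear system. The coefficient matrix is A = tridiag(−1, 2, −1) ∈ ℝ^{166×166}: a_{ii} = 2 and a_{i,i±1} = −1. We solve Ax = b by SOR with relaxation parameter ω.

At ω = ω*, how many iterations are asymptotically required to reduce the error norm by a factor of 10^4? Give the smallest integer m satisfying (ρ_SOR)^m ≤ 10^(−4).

B_J for the 166×166 system has eigenvalues cos(kπ/167); ρ_J = cos(π/167) = 0.9998231.
√(1 − cos²(π/167)) = sin(π/167) ≈ 0.0188108.
ω* = 2 / (1 + 0.0188108) = 2 / 1.0188108 ≈ 1.9630730.
and ρ(B_{ω*}) = 1.9630730 − 1 = 0.9630730.
For 4 digits: m = 4·ln10 / (−ln 0.9630730) = 9.21034/0.0376261 = 244.786; round up → m = 245.

m = 245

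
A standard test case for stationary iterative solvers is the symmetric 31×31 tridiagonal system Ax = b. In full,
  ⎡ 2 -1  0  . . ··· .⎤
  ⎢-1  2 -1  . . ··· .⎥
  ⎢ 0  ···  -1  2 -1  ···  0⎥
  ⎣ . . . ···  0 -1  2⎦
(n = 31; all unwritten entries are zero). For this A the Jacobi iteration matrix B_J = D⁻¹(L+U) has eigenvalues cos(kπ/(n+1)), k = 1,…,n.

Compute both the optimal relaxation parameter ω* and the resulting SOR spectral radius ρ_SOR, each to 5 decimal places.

ω* = 1.82147, ρ_SOR = 0.82147

[ρ_J] n=31: ρ(B_J) = cos(π/(n+1)) = cos(π/32) = 0.99518.
√(1−ρ_J²) simplifies to sin(π/32) = 0.098017.
Then 2/(1+√(1−ρ_J²)) = 2/(1+0.098017); ω* = 2/1.098017 = 1.82147.
ρ(B_{ω*}) = ω*−1 = 0.82147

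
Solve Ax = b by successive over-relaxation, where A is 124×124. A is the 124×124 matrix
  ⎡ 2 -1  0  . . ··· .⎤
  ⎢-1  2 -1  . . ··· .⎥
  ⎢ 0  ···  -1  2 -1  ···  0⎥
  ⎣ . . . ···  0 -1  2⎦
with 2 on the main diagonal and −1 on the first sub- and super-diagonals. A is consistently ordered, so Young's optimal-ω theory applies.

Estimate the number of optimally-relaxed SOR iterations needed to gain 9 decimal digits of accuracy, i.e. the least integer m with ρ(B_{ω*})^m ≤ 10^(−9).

m = 413

spectrum of D⁻¹(L+U) = {cos(kπ/125) : 1≤k≤124}; ρ_J = cos(π/125) = 0.9996842.
1 − cos²(π/125) = sin²(π/125) ⇒ √(1−ρ_J²) = sin(π/125) = 0.0251301.
Then 2/(1+√(1−ρ_J²)) = 2/(1+0.0251301); ω* = 2/1.0251301 = 1.9509719.
[ρ_SOR] ω* − 1 = 0.9509719.
For 9 digits: m = 9·ln10 / (−ln 0.9509719) = 20.7233/0.0502708 = 412.233; round up → m = 413.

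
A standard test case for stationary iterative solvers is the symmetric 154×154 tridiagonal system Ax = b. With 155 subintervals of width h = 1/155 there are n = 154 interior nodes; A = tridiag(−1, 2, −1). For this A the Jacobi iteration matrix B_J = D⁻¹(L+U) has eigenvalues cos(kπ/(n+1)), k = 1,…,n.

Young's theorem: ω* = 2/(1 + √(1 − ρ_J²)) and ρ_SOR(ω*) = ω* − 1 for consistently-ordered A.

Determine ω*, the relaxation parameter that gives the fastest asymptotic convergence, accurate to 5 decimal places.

ω* = 1.96027

spectrum of D⁻¹(L+U) = {cos(kπ/155) : 1≤k≤154}; ρ_J = cos(π/155) = 0.99979.
1 − cos²(π/155) = sin²(π/155) ⇒ √(1−ρ_J²) = sin(π/155) = 0.020267.
So ω* = 2/1.020267 = 1.96027 (Young).
[ρ_SOR] ω* − 1 = 0.96027.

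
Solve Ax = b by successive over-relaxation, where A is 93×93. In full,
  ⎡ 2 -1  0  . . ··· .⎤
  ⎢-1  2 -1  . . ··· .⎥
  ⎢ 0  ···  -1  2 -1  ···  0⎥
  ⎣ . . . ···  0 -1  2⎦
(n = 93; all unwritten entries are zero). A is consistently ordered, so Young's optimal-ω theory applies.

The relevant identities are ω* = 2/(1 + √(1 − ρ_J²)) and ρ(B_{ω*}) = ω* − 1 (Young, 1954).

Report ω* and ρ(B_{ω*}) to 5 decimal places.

ω* = 1.93533, ρ_SOR = 0.93533

[ρ_J] n=93: ρ(B_J) = cos(π/(n+1)) = cos(π/94) = 0.99944.
√(1−ρ_J²) simplifies to sin(π/94) = 0.033415.
So ω* = 2/1.033415 = 1.93533 (Young).
ρ_SOR = ω* − 1 ≈ 0.93533.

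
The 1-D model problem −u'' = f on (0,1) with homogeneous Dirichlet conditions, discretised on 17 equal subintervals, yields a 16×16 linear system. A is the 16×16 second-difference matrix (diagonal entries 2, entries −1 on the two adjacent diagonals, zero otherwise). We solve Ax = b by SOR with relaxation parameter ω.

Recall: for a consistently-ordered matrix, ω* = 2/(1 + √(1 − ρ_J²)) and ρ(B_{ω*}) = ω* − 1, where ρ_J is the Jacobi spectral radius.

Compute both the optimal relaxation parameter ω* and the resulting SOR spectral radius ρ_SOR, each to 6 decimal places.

ρ_J = max_k |cos(kπ/17)| = cos(π/17) = 0.982973
root = sin(π/17) = 0.1837495  (since 1−cos² = sin²).
ω* = 2/(1+0.1837495) = 1.689547
ρ(B_{ω*}) = ω*−1 = 0.689547

ω* = 1.689547, ρ_SOR = 0.689547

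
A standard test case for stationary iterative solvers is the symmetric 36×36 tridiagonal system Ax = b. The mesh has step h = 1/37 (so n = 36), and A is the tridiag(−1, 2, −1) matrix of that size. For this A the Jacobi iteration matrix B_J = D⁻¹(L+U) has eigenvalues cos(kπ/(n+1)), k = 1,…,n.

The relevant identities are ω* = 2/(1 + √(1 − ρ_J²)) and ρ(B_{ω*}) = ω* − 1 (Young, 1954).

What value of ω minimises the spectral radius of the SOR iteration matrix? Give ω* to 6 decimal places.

[ρ_J] n=36: ρ(B_J) = cos(π/(n+1)) = cos(π/37) = 0.996397.
root = sin(π/37) = 0.0848059  (since 1−cos² = sin²).
ω* = 2/(1+0.0848059) = 1.843648
ρ_SOR = ω* − 1 ≈ 0.843648.

ω* = 1.843648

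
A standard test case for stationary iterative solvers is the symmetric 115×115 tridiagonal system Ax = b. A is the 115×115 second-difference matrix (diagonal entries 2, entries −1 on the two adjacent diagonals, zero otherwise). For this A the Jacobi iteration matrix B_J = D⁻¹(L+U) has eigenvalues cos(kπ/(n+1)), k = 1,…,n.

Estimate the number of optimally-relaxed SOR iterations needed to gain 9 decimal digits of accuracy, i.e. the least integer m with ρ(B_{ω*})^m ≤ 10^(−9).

m = 383

½·tridiag(1,0,1) at n=115: λ_k = cos(kπ/116); max |λ| at k=1 ⇒ ρ_J = cos(π/116) ≈ 0.9996333.
1 − cos²(π/116) = sin²(π/116) ⇒ √(1−ρ_J²) = sin(π/116) = 0.0270794.
ω* = 2 / (1 + 0.0270794) = 2 / 1.0270794 ≈ 1.9472691.
Hence ρ(B_{ω*}) = 1.9472691 − 1 = 0.9472691.
9·ln10 = 20.7233; −ln(0.9472691) = 0.0541721; m = ⌈20.7233/0.0541721⌉ = ⌈382.546⌉ = 383.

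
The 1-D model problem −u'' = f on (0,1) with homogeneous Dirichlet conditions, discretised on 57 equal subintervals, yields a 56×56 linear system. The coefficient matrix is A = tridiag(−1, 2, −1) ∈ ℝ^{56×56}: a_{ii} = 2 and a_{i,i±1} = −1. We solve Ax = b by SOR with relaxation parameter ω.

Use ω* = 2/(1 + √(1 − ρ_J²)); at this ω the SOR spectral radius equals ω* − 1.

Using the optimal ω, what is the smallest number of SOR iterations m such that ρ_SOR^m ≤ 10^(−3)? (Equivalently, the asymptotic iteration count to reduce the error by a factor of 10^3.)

m = 63

B_J for the 56×56 system has eigenvalues cos(kπ/57); ρ_J = cos(π/57) = 0.9984815.
√(1−ρ_J²) = |sin(π/57)| = 0.0550878
ω* = 2/(1+0.0550878) = 1.8955768
ρ_SOR = ω* − 1 = 1.8955768 − 1 = 0.8955768.
Need (0.8955768)^m ≤ 10^(−3): m ≥ 3·ln10/|ln 0.8955768| = 6.90776/0.110287 = 62.634 ⇒ m = 63.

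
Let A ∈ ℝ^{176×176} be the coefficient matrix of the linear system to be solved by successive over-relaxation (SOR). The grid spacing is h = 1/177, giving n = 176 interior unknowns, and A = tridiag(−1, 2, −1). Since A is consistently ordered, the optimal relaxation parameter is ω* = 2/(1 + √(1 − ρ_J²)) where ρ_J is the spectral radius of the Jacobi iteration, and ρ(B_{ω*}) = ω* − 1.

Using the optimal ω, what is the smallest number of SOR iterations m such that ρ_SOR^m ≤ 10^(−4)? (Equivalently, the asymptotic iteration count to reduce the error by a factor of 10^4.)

[ρ_J] n=176: ρ(B_J) = cos(π/(n+1)) = cos(π/177) = 0.9998425.
1 − cos²(π/177) = sin²(π/177) ⇒ √(1−ρ_J²) = sin(π/177) = 0.0177482.
[ω*] 2 ÷ (1 + 0.0177482) = 2 ÷ 1.0177482 = 1.9651226.
[ρ_SOR] ω* − 1 = 0.9651226.
4·ln10 = 9.21034; −ln(0.9651226) = 0.0355001; m = ⌈9.21034/0.0355001⌉ = ⌈259.445⌉ = 260.

m = 260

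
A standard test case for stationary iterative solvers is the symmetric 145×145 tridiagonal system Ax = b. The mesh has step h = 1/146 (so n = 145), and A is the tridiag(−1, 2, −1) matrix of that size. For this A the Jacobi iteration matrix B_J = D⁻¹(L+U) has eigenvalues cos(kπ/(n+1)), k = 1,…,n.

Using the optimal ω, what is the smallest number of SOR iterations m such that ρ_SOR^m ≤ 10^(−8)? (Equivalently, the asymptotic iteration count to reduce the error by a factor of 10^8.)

m = 429

spectrum of D⁻¹(L+U) = {cos(kπ/146) : 1≤k≤145}; ρ_J = cos(π/146) = 0.9997685.
√(1−ρ_J²) = |sin(π/146)| = 0.0215161
[ω*] 2 ÷ (1 + 0.0215161) = 2 ÷ 1.0215161 = 1.9578742.
[ρ_SOR] ω* − 1 = 0.9578742.
m ≥ 8·ln10 / (−ln 0.9578742) = 428.002; smallest integer m = 429.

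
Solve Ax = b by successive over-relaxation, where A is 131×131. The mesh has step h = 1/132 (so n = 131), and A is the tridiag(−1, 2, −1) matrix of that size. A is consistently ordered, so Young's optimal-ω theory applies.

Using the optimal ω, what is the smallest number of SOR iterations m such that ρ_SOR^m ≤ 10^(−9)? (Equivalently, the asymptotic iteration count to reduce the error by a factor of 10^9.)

With n=131, ρ(Jacobi) = cos(π/132) = 0.9997168.
1 − cos²(π/132) = sin²(π/132) ⇒ √(1−ρ_J²) = sin(π/132) = 0.0237977.
ω* = 2 / (1 + 0.0237977) = 2 / 1.0237977 ≈ 1.9535109.
ρ_SOR = ω* − 1 = 1.9535109 − 1 = 0.9535109.
For 9 digits: m = 9·ln10 / (−ln 0.9535109) = 20.7233/0.0476044 = 435.323; round up → m = 436.

m = 436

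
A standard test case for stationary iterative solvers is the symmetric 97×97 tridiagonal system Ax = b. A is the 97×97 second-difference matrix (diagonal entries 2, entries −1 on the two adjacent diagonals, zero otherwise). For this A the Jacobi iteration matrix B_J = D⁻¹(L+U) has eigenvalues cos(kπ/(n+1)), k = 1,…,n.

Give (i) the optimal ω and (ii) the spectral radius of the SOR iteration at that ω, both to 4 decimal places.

With n=97, ρ(Jacobi) = cos(π/98) = 0.9995.
root = sin(π/98) = 0.03205  (since 1−cos² = sin²).
ω* = 2/(1+0.03205) = 1.9379
ρ_SOR = ω* − 1 = 1.9379 − 1 = 0.9379.

ω* = 1.9379, ρ_SOR = 0.9379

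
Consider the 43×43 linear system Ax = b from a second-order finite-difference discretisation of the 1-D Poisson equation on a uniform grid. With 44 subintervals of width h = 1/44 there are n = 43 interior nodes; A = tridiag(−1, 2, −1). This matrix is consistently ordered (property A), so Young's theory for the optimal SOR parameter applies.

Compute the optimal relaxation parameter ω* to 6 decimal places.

ω* = 1.866822

ρ_J = max_k |cos(kπ/44)| = cos(π/44) = 0.997452
root = sin(π/44) = 0.0713392  (since 1−cos² = sin²).
ω* = 2/(1+0.0713392) = 1.866822
and ρ(B_{ω*}) = 1.866822 − 1 = 0.866822.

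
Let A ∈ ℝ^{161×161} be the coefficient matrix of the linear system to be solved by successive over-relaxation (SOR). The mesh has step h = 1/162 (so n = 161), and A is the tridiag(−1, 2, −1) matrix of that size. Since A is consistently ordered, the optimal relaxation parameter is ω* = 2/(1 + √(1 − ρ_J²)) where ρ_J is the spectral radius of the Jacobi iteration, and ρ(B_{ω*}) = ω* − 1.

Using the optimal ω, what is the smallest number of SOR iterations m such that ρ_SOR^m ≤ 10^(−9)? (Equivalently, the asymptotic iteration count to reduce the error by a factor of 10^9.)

m = 535

spectrum of D⁻¹(L+U) = {cos(kπ/162) : 1≤k≤161}; ρ_J = cos(π/162) = 0.9998120.
root = sin(π/162) = 0.0193913  (since 1−cos² = sin²).
So ω* = 2/1.0193913 = 1.9619551 (Young).
Hence ρ(B_{ω*}) = 1.9619551 − 1 = 0.9619551.
Need (0.9619551)^m ≤ 10^(−9): m ≥ 9·ln10/|ln 0.9619551| = 20.7233/0.0387875 = 534.278 ⇒ m = 535.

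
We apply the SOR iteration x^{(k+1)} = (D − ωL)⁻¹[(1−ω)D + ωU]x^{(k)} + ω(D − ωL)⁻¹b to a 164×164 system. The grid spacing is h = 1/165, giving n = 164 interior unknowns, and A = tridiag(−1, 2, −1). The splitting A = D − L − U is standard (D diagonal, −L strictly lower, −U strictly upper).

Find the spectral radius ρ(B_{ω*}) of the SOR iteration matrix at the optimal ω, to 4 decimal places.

ρ_SOR = 0.9626

ρ_J = max_k |cos(kπ/165)| = cos(π/165) = 0.9998
√(1 − cos²(π/165)) = sin(π/165) ≈ 0.01904.
[ω*] 2 ÷ (1 + 0.01904) = 2 ÷ 1.01904 = 1.9626.
[ρ_SOR] ω* − 1 = 0.9626.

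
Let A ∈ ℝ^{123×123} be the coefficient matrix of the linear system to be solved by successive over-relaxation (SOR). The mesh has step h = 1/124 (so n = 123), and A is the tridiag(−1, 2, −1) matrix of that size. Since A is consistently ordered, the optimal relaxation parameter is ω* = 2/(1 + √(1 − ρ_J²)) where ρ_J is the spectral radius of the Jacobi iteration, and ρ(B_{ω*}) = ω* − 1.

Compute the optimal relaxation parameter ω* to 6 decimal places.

½·tridiag(1,0,1) at n=123: λ_k = cos(kπ/124); max |λ| at k=1 ⇒ ρ_J = cos(π/124) ≈ 0.999679.
root = sin(π/124) = 0.0253327  (since 1−cos² = sin²).
ω* = 2 / (1 + 0.0253327) = 2 / 1.0253327 ≈ 1.950586.
ρ(B_{ω*}) = ω*−1 = 0.950586

ω* = 1.950586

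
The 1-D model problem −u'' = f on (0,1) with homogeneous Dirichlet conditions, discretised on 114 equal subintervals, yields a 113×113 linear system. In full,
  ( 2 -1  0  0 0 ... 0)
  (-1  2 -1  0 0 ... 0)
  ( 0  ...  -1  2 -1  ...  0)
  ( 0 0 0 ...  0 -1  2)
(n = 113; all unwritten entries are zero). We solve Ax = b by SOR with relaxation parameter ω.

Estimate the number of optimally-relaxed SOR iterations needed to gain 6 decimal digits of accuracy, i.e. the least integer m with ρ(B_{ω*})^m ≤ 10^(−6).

m = 251

ρ_J = max_k |cos(kπ/114)| = cos(π/114) = 0.9996203
1 − cos²(π/114) = sin²(π/114) ⇒ √(1−ρ_J²) = sin(π/114) = 0.0275543.
[ω*] 2 ÷ (1 + 0.0275543) = 2 ÷ 1.0275543 = 1.9463692.
At ω = 1.9463692 every |λ(B_ω)| = ω−1, so ρ_SOR = 0.9463692.
Need (0.9463692)^m ≤ 10^(−6): m ≥ 6·ln10/|ln 0.9463692| = 13.8155/0.0551225 = 250.633 ⇒ m = 251.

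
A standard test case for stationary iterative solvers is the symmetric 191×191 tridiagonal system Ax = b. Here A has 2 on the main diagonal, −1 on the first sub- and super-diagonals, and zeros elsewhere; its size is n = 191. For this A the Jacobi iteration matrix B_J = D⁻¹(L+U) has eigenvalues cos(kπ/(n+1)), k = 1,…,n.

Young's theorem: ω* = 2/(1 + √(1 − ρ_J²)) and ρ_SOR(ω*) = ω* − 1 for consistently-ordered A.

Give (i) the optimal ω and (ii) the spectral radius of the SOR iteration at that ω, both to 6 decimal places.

B_J for the 191×191 system has eigenvalues cos(kπ/192); ρ_J = cos(π/192) = 0.999866.
√(1 − cos²(π/192)) = sin(π/192) ≈ 0.0163617.
ω* = 2/(1 + 0.0163617) = 2/1.0163617 = 1.967803.
At ω = 1.967803 every |λ(B_ω)| = ω−1, so ρ_SOR = 0.967803.

ω* = 1.967803, ρ_SOR = 0.967803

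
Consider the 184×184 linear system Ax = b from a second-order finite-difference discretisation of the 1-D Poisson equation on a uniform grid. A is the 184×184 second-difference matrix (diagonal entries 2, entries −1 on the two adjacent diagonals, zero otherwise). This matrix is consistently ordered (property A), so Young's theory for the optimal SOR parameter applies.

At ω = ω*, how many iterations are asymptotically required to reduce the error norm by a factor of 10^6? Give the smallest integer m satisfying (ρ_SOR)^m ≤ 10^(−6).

B_J for the 184×184 system has eigenvalues cos(kπ/185); ρ_J = cos(π/185) = 0.9998558.
1 − cos²(π/185) = sin²(π/185) ⇒ √(1−ρ_J²) = sin(π/185) = 0.0169808.
Young: ω* = 2/(1+√(1−ρ_J²)) = 2/(1+0.0169808) = 2/1.0169808 = 1.9666055.
Hence ρ(B_{ω*}) = 1.9666055 − 1 = 0.9666055.
6·ln10 = 13.8155; −ln(0.9666055) = 0.0339648; m = ⌈13.8155/0.0339648⌉ = ⌈406.759⌉ = 407.

m = 407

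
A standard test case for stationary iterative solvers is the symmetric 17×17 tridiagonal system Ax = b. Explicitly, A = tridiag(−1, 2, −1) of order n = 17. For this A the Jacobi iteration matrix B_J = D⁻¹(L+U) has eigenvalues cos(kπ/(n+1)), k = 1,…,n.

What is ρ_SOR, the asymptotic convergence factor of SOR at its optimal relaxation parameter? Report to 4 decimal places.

ρ_SOR = 0.7041

n=17: λ(B_J) = 1 − λ(A)/2 = cos(kπ/18); k=1 gives ρ_J = 0.9848.
√(1−ρ_J²) = |sin(π/18)| = 0.17365
ω* = 2/(1+0.17365) = 1.7041
ρ(B_{ω*}) = ω*−1 = 0.7041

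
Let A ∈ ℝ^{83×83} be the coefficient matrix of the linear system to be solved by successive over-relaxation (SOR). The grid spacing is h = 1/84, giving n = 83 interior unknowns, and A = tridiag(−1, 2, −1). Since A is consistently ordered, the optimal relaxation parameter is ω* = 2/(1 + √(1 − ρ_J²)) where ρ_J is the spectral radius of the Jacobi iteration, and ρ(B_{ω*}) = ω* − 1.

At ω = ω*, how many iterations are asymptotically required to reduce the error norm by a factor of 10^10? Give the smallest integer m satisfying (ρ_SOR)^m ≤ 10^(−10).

[ρ_J] n=83: ρ(B_J) = cos(π/(n+1)) = cos(π/84) = 0.9993007.
√(1 − cos²(π/84)) = sin(π/84) ≈ 0.0373912.
So ω* = 2/1.0373912 = 1.9279130 (Young).
Hence ρ(B_{ω*}) = 1.9279130 − 1 = 0.9279130.
(0.9279130)^m ≤ 10^{−10}  ⇒  m·ln(0.9279130) ≤ −10·ln10  ⇒  m ≥ 307.762  ⇒  m = 308

m = 308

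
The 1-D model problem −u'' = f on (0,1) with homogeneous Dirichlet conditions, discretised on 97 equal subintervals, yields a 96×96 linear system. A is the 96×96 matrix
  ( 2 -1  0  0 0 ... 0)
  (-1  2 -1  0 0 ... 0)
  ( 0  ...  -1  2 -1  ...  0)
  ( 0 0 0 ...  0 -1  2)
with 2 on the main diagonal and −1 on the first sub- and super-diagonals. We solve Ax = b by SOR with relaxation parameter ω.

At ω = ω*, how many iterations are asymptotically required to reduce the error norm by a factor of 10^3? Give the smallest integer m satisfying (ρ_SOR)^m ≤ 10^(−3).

With n=96, ρ(Jacobi) = cos(π/97) = 0.9994756.
√(1−ρ_J²) = |sin(π/97)| = 0.0323819
Then 2/(1+√(1−ρ_J²)) = 2/(1+0.0323819); ω* = 2/1.0323819 = 1.9372676.
ρ_SOR = ω* − 1 = 1.9372676 − 1 = 0.9372676.
3·ln10 = 6.90776; −ln(0.9372676) = 0.0647864; m = ⌈6.90776/0.0647864⌉ = ⌈106.624⌉ = 107.

m = 107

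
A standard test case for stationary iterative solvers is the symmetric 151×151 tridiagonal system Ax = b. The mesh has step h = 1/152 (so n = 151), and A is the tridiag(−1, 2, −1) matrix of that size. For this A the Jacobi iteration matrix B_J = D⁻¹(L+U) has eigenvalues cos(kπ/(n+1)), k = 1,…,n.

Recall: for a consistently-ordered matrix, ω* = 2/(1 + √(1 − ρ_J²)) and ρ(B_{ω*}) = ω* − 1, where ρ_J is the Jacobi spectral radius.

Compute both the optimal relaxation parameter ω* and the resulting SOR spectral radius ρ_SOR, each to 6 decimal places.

With n=151, ρ(Jacobi) = cos(π/152) = 0.999786.
√(1−ρ_J²) = |sin(π/152)| = 0.0206669
ω* = 2/(1 + 0.0206669) = 2/1.0206669 = 1.959503.
and ρ(B_{ω*}) = 1.959503 − 1 = 0.959503.

ω* = 1.959503, ρ_SOR = 0.959503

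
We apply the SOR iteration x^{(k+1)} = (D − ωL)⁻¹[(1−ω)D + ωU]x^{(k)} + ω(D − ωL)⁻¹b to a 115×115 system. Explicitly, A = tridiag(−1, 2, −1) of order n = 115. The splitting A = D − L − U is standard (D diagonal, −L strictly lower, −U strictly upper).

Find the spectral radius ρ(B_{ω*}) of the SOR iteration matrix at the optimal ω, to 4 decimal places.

ρ_SOR = 0.9473

n=115: λ(B_J) = 1 − λ(A)/2 = cos(kπ/116); k=1 gives ρ_J = 0.9996.
√(1−ρ_J²) simplifies to sin(π/116) = 0.02708.
ω* = 2/(1 + 0.02708) = 2/1.02708 = 1.9473.
At ω = 1.9473 every |λ(B_ω)| = ω−1, so ρ_SOR = 0.9473.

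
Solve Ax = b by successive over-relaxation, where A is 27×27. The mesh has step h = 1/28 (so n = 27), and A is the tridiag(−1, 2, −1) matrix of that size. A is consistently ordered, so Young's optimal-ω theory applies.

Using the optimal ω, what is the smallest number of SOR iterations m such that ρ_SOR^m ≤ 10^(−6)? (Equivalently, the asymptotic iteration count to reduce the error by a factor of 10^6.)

½·tridiag(1,0,1) at n=27: λ_k = cos(kπ/28); max |λ| at k=1 ⇒ ρ_J = cos(π/28) ≈ 0.9937122.
root = sin(π/28) = 0.1119645  (since 1−cos² = sin²).
Then 2/(1+√(1−ρ_J²)) = 2/(1+0.1119645); ω* = 2/1.1119645 = 1.7986186.
and ρ(B_{ω*}) = 1.7986186 − 1 = 0.7986186.
For 6 digits: m = 6·ln10 / (−ln 0.7986186) = 13.8155/0.224872 = 61.437; round up → m = 62.

m = 62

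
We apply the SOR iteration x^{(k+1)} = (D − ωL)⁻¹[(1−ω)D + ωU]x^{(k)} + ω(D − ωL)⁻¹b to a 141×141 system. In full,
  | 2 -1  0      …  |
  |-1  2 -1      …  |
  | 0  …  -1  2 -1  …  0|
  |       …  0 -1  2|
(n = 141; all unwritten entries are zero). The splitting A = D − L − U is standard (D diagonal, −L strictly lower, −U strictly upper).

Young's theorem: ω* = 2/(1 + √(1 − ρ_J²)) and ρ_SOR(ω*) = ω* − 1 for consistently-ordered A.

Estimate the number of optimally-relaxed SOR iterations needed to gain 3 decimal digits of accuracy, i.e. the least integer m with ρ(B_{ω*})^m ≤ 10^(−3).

n=141: λ(B_J) = 1 − λ(A)/2 = cos(kπ/142); k=1 gives ρ_J = 0.9997553.
√(1−ρ_J²) = |sin(π/142)| = 0.0221221
ω* = 2/(1+0.0221221) = 1.9567134
Hence ρ(B_{ω*}) = 1.9567134 − 1 = 0.9567134.
(0.9567134)^m ≤ 10^{−3}  ⇒  m·ln(0.9567134) ≤ −3·ln10  ⇒  m ≥ 156.103  ⇒  m = 157

m = 157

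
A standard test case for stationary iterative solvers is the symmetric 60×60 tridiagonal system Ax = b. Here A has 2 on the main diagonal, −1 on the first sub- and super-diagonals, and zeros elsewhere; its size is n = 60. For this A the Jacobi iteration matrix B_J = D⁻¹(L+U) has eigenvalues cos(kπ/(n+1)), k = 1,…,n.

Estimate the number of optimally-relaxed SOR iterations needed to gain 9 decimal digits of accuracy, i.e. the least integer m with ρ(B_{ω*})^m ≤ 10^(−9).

With n=60, ρ(Jacobi) = cos(π/61) = 0.9986741.
1 − cos²(π/61) = sin²(π/61) ⇒ √(1−ρ_J²) = sin(π/61) = 0.0514788.
[ω*] 2 ÷ (1 + 0.0514788) = 2 ÷ 1.0514788 = 1.9020830.
At ω = 1.9020830 every |λ(B_ω)| = ω−1, so ρ_SOR = 0.9020830.
m ≥ 9·ln10 / (−ln 0.9020830) = 201.101; smallest integer m = 202.

m = 202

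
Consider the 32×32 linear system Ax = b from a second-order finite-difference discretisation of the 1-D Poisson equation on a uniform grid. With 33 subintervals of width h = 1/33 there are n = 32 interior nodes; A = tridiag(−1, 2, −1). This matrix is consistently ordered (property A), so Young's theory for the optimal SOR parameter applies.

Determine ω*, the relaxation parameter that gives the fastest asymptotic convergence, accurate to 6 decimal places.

[ρ_J] n=32: ρ(B_J) = cos(π/(n+1)) = cos(π/33) = 0.995472.
√(1 − cos²(π/33)) = sin(π/33) ≈ 0.0950560.
[ω*] 2 ÷ (1 + 0.0950560) = 2 ÷ 1.0950560 = 1.826391.
[ρ_SOR] ω* − 1 = 0.826391.

ω* = 1.826391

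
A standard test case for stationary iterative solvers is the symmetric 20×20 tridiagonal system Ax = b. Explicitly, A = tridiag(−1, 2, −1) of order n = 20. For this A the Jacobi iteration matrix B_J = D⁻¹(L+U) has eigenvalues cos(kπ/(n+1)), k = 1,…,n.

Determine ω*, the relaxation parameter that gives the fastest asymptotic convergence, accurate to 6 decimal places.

With n=20, ρ(Jacobi) = cos(π/21) = 0.988831.
√(1−ρ_J²) simplifies to sin(π/21) = 0.1490423.
ω* = 2/(1+0.1490423) = 1.740580
ρ(B_{ω*}) = ω*−1 = 0.740580

ω* = 1.740580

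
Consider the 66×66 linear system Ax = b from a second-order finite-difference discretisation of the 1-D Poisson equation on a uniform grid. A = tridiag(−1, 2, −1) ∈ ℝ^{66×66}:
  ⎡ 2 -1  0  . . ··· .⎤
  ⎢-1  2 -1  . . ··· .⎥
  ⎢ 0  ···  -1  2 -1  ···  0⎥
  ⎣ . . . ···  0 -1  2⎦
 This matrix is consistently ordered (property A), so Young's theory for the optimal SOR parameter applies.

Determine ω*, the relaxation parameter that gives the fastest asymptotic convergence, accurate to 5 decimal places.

spectrum of D⁻¹(L+U) = {cos(kπ/67) : 1≤k≤66}; ρ_J = cos(π/67) = 0.99890.
√(1−ρ_J²) simplifies to sin(π/67) = 0.046872.
ω* = 2/(1+0.046872) = 1.91045
ρ_SOR = ω* − 1 ≈ 0.91045.

ω* = 1.91045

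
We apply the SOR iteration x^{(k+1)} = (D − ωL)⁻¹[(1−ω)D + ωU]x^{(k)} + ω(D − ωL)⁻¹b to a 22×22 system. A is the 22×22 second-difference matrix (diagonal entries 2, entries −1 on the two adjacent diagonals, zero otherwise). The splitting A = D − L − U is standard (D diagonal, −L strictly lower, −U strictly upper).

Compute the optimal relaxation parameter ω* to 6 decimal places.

n=22: λ(B_J) = 1 − λ(A)/2 = cos(kπ/23); k=1 gives ρ_J = 0.990686.
√(1−ρ_J²) simplifies to sin(π/23) = 0.1361666.
Young: ω* = 2/(1+√(1−ρ_J²)) = 2/(1+0.1361666) = 2/1.1361666 = 1.760305.
ρ_SOR = ω* − 1 ≈ 0.760305.

ω* = 1.760305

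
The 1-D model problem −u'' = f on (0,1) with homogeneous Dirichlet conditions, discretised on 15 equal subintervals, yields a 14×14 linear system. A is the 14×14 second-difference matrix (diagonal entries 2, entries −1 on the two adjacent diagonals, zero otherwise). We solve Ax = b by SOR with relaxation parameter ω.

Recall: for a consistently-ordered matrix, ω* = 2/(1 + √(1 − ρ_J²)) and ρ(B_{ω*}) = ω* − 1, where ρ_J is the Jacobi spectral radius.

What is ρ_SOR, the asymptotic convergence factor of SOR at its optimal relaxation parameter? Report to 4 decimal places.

[ρ_J] n=14: ρ(B_J) = cos(π/(n+1)) = cos(π/15) = 0.9781.
√(1−ρ_J²) = |sin(π/15)| = 0.20791
[ω*] 2 ÷ (1 + 0.20791) = 2 ÷ 1.20791 = 1.6558.
and ρ(B_{ω*}) = 1.6558 − 1 = 0.6558.

ρ_SOR = 0.6558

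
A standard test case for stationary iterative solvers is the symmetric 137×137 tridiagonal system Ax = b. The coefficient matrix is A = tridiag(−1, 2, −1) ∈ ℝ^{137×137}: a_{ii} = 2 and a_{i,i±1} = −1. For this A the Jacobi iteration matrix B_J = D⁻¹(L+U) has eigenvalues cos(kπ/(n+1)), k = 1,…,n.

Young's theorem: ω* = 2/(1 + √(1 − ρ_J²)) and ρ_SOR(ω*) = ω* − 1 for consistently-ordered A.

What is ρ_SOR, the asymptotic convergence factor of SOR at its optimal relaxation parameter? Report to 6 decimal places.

ρ_SOR = 0.955487

[ρ_J] n=137: ρ(B_J) = cos(π/(n+1)) = cos(π/138) = 0.999741.
√(1−ρ_J²) simplifies to sin(π/138) = 0.0227632.
Young: ω* = 2/(1+√(1−ρ_J²)) = 2/(1+0.0227632) = 2/1.0227632 = 1.955487.
[ρ_SOR] ω* − 1 = 0.955487.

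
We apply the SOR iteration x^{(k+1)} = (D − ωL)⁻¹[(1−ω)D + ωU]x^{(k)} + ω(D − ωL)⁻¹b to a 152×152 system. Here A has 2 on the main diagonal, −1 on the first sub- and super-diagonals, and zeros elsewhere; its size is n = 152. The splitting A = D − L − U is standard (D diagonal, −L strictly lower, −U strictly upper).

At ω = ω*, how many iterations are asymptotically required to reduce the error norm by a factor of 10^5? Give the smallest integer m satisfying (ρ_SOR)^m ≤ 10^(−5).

m = 281

B_J for the 152×152 system has eigenvalues cos(kπ/153); ρ_J = cos(π/153) = 0.9997892.
root = sin(π/153) = 0.0205318  (since 1−cos² = sin²).
ω* = 2 / (1 + 0.0205318) = 2 / 1.0205318 ≈ 1.9597625.
and ρ(B_{ω*}) = 1.9597625 − 1 = 0.9597625.
(0.9597625)^m ≤ 10^{−5}  ⇒  m·ln(0.9597625) ≤ −5·ln10  ⇒  m ≥ 280.328  ⇒  m = 281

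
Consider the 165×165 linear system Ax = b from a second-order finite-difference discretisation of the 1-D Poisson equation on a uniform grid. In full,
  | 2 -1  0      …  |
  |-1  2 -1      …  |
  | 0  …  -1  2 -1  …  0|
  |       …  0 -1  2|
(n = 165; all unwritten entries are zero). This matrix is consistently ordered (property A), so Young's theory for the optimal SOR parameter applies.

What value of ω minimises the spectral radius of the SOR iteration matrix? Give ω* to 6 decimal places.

ω* = 1.962855

½·tridiag(1,0,1) at n=165: λ_k = cos(kπ/166); max |λ| at k=1 ⇒ ρ_J = cos(π/166) ≈ 0.999821.
root = sin(π/166) = 0.0189241  (since 1−cos² = sin²).
So ω* = 2/1.0189241 = 1.962855 (Young).
ρ_SOR = ω* − 1 = 1.962855 − 1 = 0.962855.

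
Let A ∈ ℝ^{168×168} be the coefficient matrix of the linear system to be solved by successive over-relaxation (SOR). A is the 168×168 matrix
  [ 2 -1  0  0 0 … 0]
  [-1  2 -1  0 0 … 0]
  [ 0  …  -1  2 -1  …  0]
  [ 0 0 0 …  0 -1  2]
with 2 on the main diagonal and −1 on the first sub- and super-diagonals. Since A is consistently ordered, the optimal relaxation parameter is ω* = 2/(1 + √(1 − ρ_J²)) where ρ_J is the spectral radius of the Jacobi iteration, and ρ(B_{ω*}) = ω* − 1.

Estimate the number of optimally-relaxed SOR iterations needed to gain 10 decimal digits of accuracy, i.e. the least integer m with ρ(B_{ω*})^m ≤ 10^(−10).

m = 620

With n=168, ρ(Jacobi) = cos(π/169) = 0.9998272.
√(1 − cos²(π/169)) = sin(π/169) ≈ 0.0185882.
[ω*] 2 ÷ (1 + 0.0185882) = 2 ÷ 1.0185882 = 1.9635020.
ρ_SOR = ω* − 1 ≈ 0.9635020.
(0.9635020)^m ≤ 10^{−10}  ⇒  m·ln(0.9635020) ≤ −10·ln10  ⇒  m ≥ 619.297  ⇒  m = 620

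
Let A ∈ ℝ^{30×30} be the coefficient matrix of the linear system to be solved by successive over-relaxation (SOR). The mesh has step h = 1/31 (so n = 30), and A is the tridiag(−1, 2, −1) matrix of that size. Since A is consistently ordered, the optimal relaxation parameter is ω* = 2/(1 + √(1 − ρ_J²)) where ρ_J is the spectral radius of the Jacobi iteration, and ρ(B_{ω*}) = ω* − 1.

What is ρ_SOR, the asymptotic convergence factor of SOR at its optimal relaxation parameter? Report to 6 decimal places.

ρ_SOR = 0.816253

n=30: λ(B_J) = 1 − λ(A)/2 = cos(kπ/31); k=1 gives ρ_J = 0.994869.
1 − cos²(π/31) = sin²(π/31) ⇒ √(1−ρ_J²) = sin(π/31) = 0.1011683.
ω* = 2 / (1 + 0.1011683) = 2 / 1.1011683 ≈ 1.816253.
and ρ(B_{ω*}) = 1.816253 − 1 = 0.816253.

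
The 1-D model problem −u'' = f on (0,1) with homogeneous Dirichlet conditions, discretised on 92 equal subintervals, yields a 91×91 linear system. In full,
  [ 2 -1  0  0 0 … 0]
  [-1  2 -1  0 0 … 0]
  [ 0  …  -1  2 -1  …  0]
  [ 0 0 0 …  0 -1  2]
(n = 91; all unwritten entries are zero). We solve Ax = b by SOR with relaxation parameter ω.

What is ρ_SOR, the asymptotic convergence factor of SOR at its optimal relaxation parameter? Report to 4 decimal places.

[ρ_J] n=91: ρ(B_J) = cos(π/(n+1)) = cos(π/92) = 0.9994.
√(1−ρ_J²) = |sin(π/92)| = 0.03414
ω* = 2 / (1 + 0.03414) = 2 / 1.03414 ≈ 1.9340.
At ω = 1.9340 every |λ(B_ω)| = ω−1, so ρ_SOR = 0.9340.

ρ_SOR = 0.9340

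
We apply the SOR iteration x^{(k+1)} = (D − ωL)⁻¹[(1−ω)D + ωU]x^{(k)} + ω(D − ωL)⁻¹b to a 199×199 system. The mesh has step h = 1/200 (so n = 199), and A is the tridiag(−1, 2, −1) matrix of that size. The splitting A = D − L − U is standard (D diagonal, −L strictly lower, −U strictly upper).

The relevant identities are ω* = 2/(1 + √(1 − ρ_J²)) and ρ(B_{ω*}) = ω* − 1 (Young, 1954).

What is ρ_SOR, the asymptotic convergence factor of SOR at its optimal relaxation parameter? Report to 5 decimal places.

B_J for the 199×199 system has eigenvalues cos(kπ/200); ρ_J = cos(π/200) = 0.99988.
1 − cos²(π/200) = sin²(π/200) ⇒ √(1−ρ_J²) = sin(π/200) = 0.015707.
ω* = 2/(1+0.015707) = 1.96907
ρ_SOR = ω* − 1 ≈ 0.96907.

ρ_SOR = 0.96907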